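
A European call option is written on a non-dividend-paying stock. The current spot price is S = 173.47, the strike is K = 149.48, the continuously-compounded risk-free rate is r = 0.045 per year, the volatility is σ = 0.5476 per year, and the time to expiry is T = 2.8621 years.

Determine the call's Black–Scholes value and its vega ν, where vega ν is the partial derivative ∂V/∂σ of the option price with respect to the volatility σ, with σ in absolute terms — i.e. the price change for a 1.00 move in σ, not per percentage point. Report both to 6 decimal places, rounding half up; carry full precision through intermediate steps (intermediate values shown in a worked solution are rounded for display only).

price = 77.654192
ν = 87.517449

σ√T = 0.5476·√2.8621 = 0.926416
d₁ = (ln(S/K) + (r+σ²/2)T) / (σ√T) = (ln(173.47/149.48) + (0.045+0.5476²/2)·2.8621) / 0.926416 = (0.148842 + 0.557917) / 0.926416 = 0.762897
d₂ = d₁ − σ√T = 0.762897 − 0.926416 = -0.163519
e^{−rT} = e^{−0.045·2.8621} = 0.879155
N(d₁) = 0.777238,  N(d₂) = 0.435055
Call price V = S·N(d₁) − K·e^{−rT}·N(d₂) = 134.827394 − 57.173202 = 77.654192
φ(d₁) = (1/√(2π))·e^{−d₁²/2} = 0.298214
ν = S·φ(d₁)·√T = 87.517449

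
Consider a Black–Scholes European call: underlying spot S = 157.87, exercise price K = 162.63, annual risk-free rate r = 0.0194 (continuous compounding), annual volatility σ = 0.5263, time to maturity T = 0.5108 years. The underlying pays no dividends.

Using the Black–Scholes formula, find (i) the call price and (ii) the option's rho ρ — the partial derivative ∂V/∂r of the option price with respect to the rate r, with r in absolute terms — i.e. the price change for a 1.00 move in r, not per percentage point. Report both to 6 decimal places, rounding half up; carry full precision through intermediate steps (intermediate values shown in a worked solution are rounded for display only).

σ√T = 0.5263·√0.5108 = 0.376148
d₁ = (ln(S/K) + (r+σ²/2)T) / (σ√T) = (ln(157.87/162.63) + (0.0194+0.5263²/2)·0.5108) / 0.376148 = (-0.029706 + 0.080653) / 0.376148 = 0.135445
d₂ = d₁ − σ√T = 0.135445 − 0.376148 = -0.240703
e^{−rT} = e^{−0.0194·0.5108} = 0.990139
N(d₁) = 0.553870,  N(d₂) = 0.404893
Call price V = S·N(d₁) − K·e^{−rT}·N(d₂) = 87.439462 − 65.198402 = 22.241060
ρ = K·T·e^{−rT}·N(d₂) = 33.303344

price = 22.241060
ρ = 33.303344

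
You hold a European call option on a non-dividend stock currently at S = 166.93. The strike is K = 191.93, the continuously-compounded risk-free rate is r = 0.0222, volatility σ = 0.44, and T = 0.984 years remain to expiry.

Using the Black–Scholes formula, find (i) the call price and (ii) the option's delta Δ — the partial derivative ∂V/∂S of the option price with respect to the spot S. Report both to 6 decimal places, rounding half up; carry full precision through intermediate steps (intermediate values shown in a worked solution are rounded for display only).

σ√T = 0.44·√0.984 = 0.436466
d₁ = (ln(S/K) + (r+σ²/2)T) / (σ√T) = (ln(166.93/191.93) + (0.0222+0.44²/2)·0.984) / 0.436466 = (-0.139556 + 0.117096) / 0.436466 = -0.051459
d₂ = d₁ − σ√T = -0.051459 − 0.436466 = -0.487925
e^{−rT} = e^{−0.0222·0.984} = 0.978392
N(d₁) = 0.479480,  N(d₂) = 0.312801
Call price V = S·N(d₁) − K·e^{−rT}·N(d₂) = 80.039567 − 58.738738 = 21.300829
Δ = N(d₁) = 0.479480

price = 21.300829
Δ = 0.479480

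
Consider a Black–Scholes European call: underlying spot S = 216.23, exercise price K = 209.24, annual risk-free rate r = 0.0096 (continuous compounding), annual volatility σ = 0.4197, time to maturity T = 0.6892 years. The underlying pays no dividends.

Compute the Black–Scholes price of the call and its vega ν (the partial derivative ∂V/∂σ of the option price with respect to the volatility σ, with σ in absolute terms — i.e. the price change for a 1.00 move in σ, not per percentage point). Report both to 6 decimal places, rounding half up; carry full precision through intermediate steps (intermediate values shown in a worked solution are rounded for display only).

price = 33.697336
ν = 68.714484

σ√T = 0.4197·√0.6892 = 0.348427
d₁ = (ln(S/K) + (r+σ²/2)T) / (σ√T) = (ln(216.23/209.24) + (0.0096+0.4197²/2)·0.6892) / 0.348427 = (0.032861 + 0.067317) / 0.348427 = 0.287514
d₂ = d₁ − σ√T = 0.287514 − 0.348427 = -0.060913
e^{−rT} = e^{−0.0096·0.6892} = 0.993406
N(d₁) = 0.613141,  N(d₂) = 0.475714
Call price V = S·N(d₁) − K·e^{−rT}·N(d₂) = 132.579416 − 98.882081 = 33.697336
φ(d₁) = (1/√(2π))·e^{−d₁²/2} = 0.382789
ν = S·φ(d₁)·√T = 68.714484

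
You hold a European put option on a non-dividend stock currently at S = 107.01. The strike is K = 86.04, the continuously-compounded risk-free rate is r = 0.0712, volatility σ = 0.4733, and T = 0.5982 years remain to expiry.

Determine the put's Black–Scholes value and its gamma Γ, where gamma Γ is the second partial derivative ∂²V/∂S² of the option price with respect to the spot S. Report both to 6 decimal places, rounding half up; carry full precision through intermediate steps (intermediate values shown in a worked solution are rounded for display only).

σ√T = 0.4733·√0.5982 = 0.366066
d₁ = (ln(S/K) + (r+σ²/2)T) / (σ√T) = (ln(107.01/86.04) + (0.0712+0.4733²/2)·0.5982) / 0.366066 = (0.218110 + 0.109594) / 0.366066 = 0.895204
d₂ = d₁ − σ√T = 0.895204 − 0.366066 = 0.529138
e^{−rT} = e^{−0.0712·0.5982} = 0.958302
N(−d₁) = 0.185339,  N(−d₂) = 0.298355
Put price V = K·e^{−rT}·N(−d₂) − S·N(−d₁) = 24.600058 − 19.833122 = 4.766936
φ(d₁) = (1/√(2π))·e^{−d₁²/2} = 0.267233
Γ = φ(d₁) / (S·σ·√T) = 0.006822

price = 4.766936
Γ = 0.006822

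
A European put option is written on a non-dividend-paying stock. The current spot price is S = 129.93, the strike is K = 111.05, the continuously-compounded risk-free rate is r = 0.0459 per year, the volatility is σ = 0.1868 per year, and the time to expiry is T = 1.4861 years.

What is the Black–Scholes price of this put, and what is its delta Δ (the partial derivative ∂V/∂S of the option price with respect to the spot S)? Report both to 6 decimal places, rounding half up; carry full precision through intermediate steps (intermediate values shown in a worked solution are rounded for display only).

σ√T = 0.1868·√1.4861 = 0.227720
d₁ = (ln(S/K) + (r+σ²/2)T) / (σ√T) = (ln(129.93/111.05) + (0.0459+0.1868²/2)·1.4861) / 0.227720 = (0.157015 + 0.094140) / 0.227720 = 1.102914
d₂ = d₁ − σ√T = 1.102914 − 0.227720 = 0.875194
e^{−rT} = e^{−0.0459·1.4861} = 0.934062
N(−d₁) = 0.135032,  N(−d₂) = 0.190734
Put price V = K·e^{−rT}·N(−d₂) − S·N(−d₁) = 19.784396 − 17.544736 = 2.239660
Δ = −N(−d₁) = -0.135032

price = 2.239660
Δ = -0.135032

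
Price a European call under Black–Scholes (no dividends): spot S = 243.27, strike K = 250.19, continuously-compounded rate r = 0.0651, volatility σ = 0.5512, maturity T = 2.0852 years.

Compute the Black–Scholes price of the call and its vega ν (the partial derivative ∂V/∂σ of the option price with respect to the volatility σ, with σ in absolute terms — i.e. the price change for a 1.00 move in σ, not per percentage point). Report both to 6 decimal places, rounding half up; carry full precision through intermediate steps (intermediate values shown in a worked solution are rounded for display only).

price = 84.450951
ν = 121.567744

σ√T = 0.5512·√2.0852 = 0.795945
d₁ = (ln(S/K) + (r+σ²/2)T) / (σ√T) = (ln(243.27/250.19) + (0.0651+0.5512²/2)·2.0852) / 0.795945 = (-0.028049 + 0.452511) / 0.795945 = 0.533281
d₂ = d₁ − σ√T = 0.533281 − 0.795945 = -0.262664
e^{−rT} = e^{−0.0651·2.0852} = 0.873064
N(d₁) = 0.703080,  N(d₂) = 0.396405
Call price V = S·N(d₁) − K·e^{−rT}·N(d₂) = 171.038353 − 86.587402 = 84.450951
φ(d₁) = (1/√(2π))·e^{−d₁²/2} = 0.346064
ν = S·φ(d₁)·√T = 121.567744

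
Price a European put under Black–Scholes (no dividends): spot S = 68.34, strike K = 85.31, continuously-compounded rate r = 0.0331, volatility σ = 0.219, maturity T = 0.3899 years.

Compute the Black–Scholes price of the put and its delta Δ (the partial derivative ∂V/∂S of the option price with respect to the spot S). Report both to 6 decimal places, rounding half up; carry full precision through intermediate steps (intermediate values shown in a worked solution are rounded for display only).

σ√T = 0.219·√0.3899 = 0.136748
d₁ = (ln(S/K) + (r+σ²/2)T) / (σ√T) = (ln(68.34/85.31) + (0.0331+0.219²/2)·0.3899) / 0.136748 = (-0.221796 + 0.022256) / 0.136748 = -1.459187
d₂ = d₁ − σ√T = -1.459187 − 0.136748 = -1.595935
e^{−rT} = e^{−0.0331·0.3899} = 0.987177
N(−d₁) = 0.927743,  N(−d₂) = 0.944748
Put price V = K·e^{−rT}·N(−d₂) − S·N(−d₁) = 79.563008 − 63.401966 = 16.161042
Δ = −N(−d₁) = -0.927743

price = 16.161042
Δ = -0.927743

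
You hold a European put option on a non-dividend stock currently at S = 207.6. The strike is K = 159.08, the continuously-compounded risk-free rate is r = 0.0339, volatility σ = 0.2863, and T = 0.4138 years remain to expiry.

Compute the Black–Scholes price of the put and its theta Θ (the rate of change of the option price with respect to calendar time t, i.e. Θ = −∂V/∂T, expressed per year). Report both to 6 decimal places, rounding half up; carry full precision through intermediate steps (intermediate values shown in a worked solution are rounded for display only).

price = 0.924162
Θ = -4.606369

σ√T = 0.2863·√0.4138 = 0.184169
d₁ = (ln(S/K) + (r+σ²/2)T) / (σ√T) = (ln(207.6/159.08) + (0.0339+0.2863²/2)·0.4138) / 0.184169 = (0.266206 + 0.030987) / 0.184169 = 1.613696
d₂ = d₁ − σ√T = 1.613696 − 0.184169 = 1.429527
e^{−rT} = e^{−0.0339·0.4138} = 0.986070
N(−d₁) = 0.053297,  N(−d₂) = 0.076426
Put price V = K·e^{−rT}·N(−d₂) − S·N(−d₁) = 11.988550 − 11.064387 = 0.924162
φ(d₁) = (1/√(2π))·e^{−d₁²/2} = 0.108506
Θ = −S·φ(d₁)·σ/(2√T) + r·K·e^{−rT}·N(−d₂) = −5.012781 + 0.406412 = -4.606369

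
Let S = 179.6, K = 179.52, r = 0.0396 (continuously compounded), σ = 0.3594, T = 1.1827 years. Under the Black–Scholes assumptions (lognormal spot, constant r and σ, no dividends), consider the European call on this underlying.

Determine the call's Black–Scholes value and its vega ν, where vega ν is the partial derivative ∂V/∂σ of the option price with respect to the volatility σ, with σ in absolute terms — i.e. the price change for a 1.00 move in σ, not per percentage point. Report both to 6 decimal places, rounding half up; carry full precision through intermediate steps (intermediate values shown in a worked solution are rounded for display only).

σ√T = 0.3594·√1.1827 = 0.390855
d₁ = (ln(S/K) + (r+σ²/2)T) / (σ√T) = (ln(179.6/179.52) + (0.0396+0.3594²/2)·1.1827) / 0.390855 = (0.000446 + 0.123219) / 0.390855 = 0.316394
d₂ = d₁ − σ√T = 0.316394 − 0.390855 = -0.074461
e^{−rT} = e^{−0.0396·1.1827} = 0.954245
N(d₁) = 0.624148,  N(d₂) = 0.470322
Call price V = S·N(d₁) − K·e^{−rT}·N(d₂) = 112.097041 − 80.568997 = 31.528044
φ(d₁) = (1/√(2π))·e^{−d₁²/2} = 0.379466
ν = S·φ(d₁)·√T = 74.116706

price = 31.528044
ν = 74.116706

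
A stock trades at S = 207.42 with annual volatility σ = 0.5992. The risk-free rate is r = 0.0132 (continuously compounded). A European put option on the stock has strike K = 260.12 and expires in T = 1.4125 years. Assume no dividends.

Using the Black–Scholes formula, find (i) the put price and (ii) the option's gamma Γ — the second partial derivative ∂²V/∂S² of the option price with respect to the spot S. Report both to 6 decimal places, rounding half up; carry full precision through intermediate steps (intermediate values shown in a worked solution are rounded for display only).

σ√T = 0.5992·√1.4125 = 0.712141
d₁ = (ln(S/K) + (r+σ²/2)T) / (σ√T) = (ln(207.42/260.12) + (0.0132+0.5992²/2)·1.4125) / 0.712141 = (-0.226397 + 0.272217) / 0.712141 = 0.064341
d₂ = d₁ − σ√T = 0.064341 − 0.712141 = -0.647800
e^{−rT} = e^{−0.0132·1.4125} = 0.981528
N(−d₁) = 0.474349,  N(−d₂) = 0.741443
Put price V = K·e^{−rT}·N(−d₂) − S·N(−d₁) = 189.301454 − 98.389515 = 90.911939
φ(d₁) = (1/√(2π))·e^{−d₁²/2} = 0.398117
Γ = φ(d₁) / (S·σ·√T) = 0.002695

price = 90.911939
Γ = 0.002695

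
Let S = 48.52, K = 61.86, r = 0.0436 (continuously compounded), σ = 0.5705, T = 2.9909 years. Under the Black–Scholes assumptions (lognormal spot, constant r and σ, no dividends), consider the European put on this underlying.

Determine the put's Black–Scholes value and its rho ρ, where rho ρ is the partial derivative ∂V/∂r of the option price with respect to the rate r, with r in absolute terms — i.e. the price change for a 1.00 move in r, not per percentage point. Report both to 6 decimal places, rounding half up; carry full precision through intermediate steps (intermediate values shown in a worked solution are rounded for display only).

price = 22.448040
ρ = -118.255327

σ√T = 0.5705·√2.9909 = 0.986635
d₁ = (ln(S/K) + (r+σ²/2)T) / (σ√T) = (ln(48.52/61.86) + (0.0436+0.5705²/2)·2.9909) / 0.986635 = (-0.242898 + 0.617128) / 0.986635 = 0.379299
d₂ = d₁ − σ√T = 0.379299 − 0.986635 = -0.607336
e^{−rT} = e^{−0.0436·2.9909} = 0.877741
N(−d₁) = 0.352233,  N(−d₂) = 0.728186
Put price V = K·e^{−rT}·N(−d₂) − S·N(−d₁) = 39.538375 − 17.090336 = 22.448040
ρ = −K·T·e^{−rT}·N(−d₂) = -118.255327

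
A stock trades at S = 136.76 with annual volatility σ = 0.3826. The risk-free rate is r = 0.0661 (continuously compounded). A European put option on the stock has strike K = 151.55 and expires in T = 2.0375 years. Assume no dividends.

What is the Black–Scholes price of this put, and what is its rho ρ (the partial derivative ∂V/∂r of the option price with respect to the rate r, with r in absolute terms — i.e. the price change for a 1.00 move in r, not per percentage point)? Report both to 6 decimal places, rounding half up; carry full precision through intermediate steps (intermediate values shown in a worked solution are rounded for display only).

price = 26.862413
ρ = -157.854454

σ√T = 0.3826·√2.0375 = 0.546127
d₁ = (ln(S/K) + (r+σ²/2)T) / (σ√T) = (ln(136.76/151.55) + (0.0661+0.3826²/2)·2.0375) / 0.546127 = (-0.102688 + 0.283806) / 0.546127 = 0.331641
d₂ = d₁ − σ√T = 0.331641 − 0.546127 = -0.214486
e^{−rT} = e^{−0.0661·2.0375} = 0.873997
N(−d₁) = 0.370080,  N(−d₂) = 0.584916
Put price V = K·e^{−rT}·N(−d₂) − S·N(−d₁) = 77.474579 − 50.612166 = 26.862413
ρ = −K·T·e^{−rT}·N(−d₂) = -157.854454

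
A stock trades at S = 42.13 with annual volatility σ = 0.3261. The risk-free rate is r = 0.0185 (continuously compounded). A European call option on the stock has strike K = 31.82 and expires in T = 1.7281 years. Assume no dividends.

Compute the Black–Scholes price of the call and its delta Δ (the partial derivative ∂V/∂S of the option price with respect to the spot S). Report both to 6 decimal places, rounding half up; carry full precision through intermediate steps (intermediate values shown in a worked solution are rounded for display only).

price = 13.383390
Δ = 0.827322

σ√T = 0.3261·√1.7281 = 0.428682
d₁ = (ln(S/K) + (r+σ²/2)T) / (σ√T) = (ln(42.13/31.82) + (0.0185+0.3261²/2)·1.7281) / 0.428682 = (0.280665 + 0.123854) / 0.428682 = 0.943634
d₂ = d₁ − σ√T = 0.943634 − 0.428682 = 0.514952
e^{−rT} = e^{−0.0185·1.7281} = 0.968536
N(d₁) = 0.827322,  N(d₂) = 0.696707
Call price V = S·N(d₁) − K·e^{−rT}·N(d₂) = 34.855064 − 21.471674 = 13.383390
Δ = N(d₁) = 0.827322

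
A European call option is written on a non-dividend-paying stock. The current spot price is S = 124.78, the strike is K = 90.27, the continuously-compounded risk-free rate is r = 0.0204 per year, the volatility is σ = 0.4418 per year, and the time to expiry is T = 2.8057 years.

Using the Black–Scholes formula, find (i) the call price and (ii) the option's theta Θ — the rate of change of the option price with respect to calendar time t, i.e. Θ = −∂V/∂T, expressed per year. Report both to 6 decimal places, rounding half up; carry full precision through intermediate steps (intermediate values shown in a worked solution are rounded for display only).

σ√T = 0.4418·√2.8057 = 0.740025
d₁ = (ln(S/K) + (r+σ²/2)T) / (σ√T) = (ln(124.78/90.27) + (0.0204+0.4418²/2)·2.8057) / 0.740025 = (0.323747 + 0.331055) / 0.740025 = 0.884837
d₂ = d₁ − σ√T = 0.884837 − 0.740025 = 0.144813
e^{−rT} = e^{−0.0204·2.8057} = 0.944371
N(d₁) = 0.811878,  N(d₂) = 0.557571
Call price V = S·N(d₁) − K·e^{−rT}·N(d₂) = 101.306116 − 47.531976 = 53.774140
φ(d₁) = (1/√(2π))·e^{−d₁²/2} = 0.269710
Θ = −S·φ(d₁)·σ/(2√T) − r·K·e^{−rT}·N(d₂) = −4.438308 − 0.969652 = -5.407961

price = 53.774140
Θ = -5.407961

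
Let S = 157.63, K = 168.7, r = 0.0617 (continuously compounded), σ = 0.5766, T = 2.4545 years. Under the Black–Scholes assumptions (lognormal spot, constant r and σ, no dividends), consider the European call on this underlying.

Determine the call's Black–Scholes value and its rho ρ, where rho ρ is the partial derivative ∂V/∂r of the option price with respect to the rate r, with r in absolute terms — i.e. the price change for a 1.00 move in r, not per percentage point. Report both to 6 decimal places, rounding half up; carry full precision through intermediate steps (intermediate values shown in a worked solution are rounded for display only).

σ√T = 0.5766·√2.4545 = 0.903350
d₁ = (ln(S/K) + (r+σ²/2)T) / (σ√T) = (ln(157.63/168.7) + (0.0617+0.5766²/2)·2.4545) / 0.903350 = (-0.067871 + 0.559463) / 0.903350 = 0.544188
d₂ = d₁ − σ√T = 0.544188 − 0.903350 = -0.359163
e^{−rT} = e^{−0.0617·2.4545} = 0.859467
N(d₁) = 0.706844,  N(d₂) = 0.359737
Call price V = S·N(d₁) − K·e^{−rT}·N(d₂) = 111.419789 − 52.158986 = 59.260803
ρ = K·T·e^{−rT}·N(d₂) = 128.024232

price = 59.260803
ρ = 128.024232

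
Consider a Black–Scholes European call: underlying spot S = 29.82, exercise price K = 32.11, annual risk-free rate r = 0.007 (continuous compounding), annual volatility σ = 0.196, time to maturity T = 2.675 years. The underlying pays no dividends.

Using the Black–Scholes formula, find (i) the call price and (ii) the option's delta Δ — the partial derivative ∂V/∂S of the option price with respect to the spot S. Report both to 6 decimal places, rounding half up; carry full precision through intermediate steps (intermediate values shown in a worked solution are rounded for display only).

σ√T = 0.196·√2.675 = 0.320566
d₁ = (ln(S/K) + (r+σ²/2)T) / (σ√T) = (ln(29.82/32.11) + (0.007+0.196²/2)·2.675) / 0.320566 = (-0.073988 + 0.070106) / 0.320566 = -0.012109
d₂ = d₁ − σ√T = -0.012109 − 0.320566 = -0.332676
e^{−rT} = e^{−0.007·2.675} = 0.981449
N(d₁) = 0.495169,  N(d₂) = 0.369690
Call price V = S·N(d₁) − K·e^{−rT}·N(d₂) = 14.765947 − 11.650522 = 3.115425
Δ = N(d₁) = 0.495169

price = 3.115425
Δ = 0.495169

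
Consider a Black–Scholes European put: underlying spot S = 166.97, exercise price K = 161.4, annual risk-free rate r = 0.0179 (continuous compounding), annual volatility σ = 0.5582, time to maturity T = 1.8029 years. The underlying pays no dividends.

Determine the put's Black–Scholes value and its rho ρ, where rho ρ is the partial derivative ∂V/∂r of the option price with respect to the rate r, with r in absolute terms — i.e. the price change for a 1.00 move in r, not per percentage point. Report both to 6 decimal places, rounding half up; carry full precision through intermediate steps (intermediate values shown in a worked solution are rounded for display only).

σ√T = 0.5582·√1.8029 = 0.749507
d₁ = (ln(S/K) + (r+σ²/2)T) / (σ√T) = (ln(166.97/161.4) + (0.0179+0.5582²/2)·1.8029) / 0.749507 = (0.033928 + 0.313152) / 0.749507 = 0.463079
d₂ = d₁ − σ√T = 0.463079 − 0.749507 = -0.286428
e^{−rT} = e^{−0.0179·1.8029} = 0.968243
N(−d₁) = 0.321654,  N(−d₂) = 0.612725
Put price V = K·e^{−rT}·N(−d₂) − S·N(−d₁) = 95.753264 − 53.706570 = 42.046694
ρ = −K·T·e^{−rT}·N(−d₂) = -172.633560

price = 42.046694
ρ = -172.633560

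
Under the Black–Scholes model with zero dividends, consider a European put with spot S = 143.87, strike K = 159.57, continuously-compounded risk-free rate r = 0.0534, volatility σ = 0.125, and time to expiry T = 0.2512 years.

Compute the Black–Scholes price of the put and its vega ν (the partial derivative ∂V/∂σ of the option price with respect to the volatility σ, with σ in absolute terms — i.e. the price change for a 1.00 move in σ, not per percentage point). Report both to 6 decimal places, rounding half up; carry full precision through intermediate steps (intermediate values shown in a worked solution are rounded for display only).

price = 13.890738
ν = 10.679462

σ√T = 0.125·√0.2512 = 0.062650
d₁ = (ln(S/K) + (r+σ²/2)T) / (σ√T) = (ln(143.87/159.57) + (0.0534+0.125²/2)·0.2512) / 0.062650 = (-0.103573 + 0.015377) / 0.062650 = -1.407761
d₂ = d₁ − σ√T = -1.407761 − 0.062650 = -1.470411
e^{−rT} = e^{−0.0534·0.2512} = 0.986675
N(−d₁) = 0.920399,  N(−d₂) = 0.929275
Put price V = K·e^{−rT}·N(−d₂) − S·N(−d₁) = 146.308563 − 132.417825 = 13.890738
φ(d₁) = (1/√(2π))·e^{−d₁²/2} = 0.148105
ν = S·φ(d₁)·√T = 10.679462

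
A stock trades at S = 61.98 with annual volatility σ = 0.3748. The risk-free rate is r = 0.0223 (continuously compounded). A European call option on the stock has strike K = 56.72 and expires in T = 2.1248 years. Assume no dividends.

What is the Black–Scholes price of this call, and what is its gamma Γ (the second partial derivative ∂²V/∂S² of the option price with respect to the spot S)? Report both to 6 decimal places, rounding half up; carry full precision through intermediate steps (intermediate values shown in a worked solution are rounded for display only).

σ√T = 0.3748·√2.1248 = 0.546334
d₁ = (ln(S/K) + (r+σ²/2)T) / (σ√T) = (ln(61.98/56.72) + (0.0223+0.3748²/2)·2.1248) / 0.546334 = (0.088685 + 0.196624) / 0.546334 = 0.522223
d₂ = d₁ − σ√T = 0.522223 − 0.546334 = -0.024111
e^{−rT} = e^{−0.0223·2.1248} = 0.953722
N(d₁) = 0.699243,  N(d₂) = 0.490382
Call price V = S·N(d₁) − K·e^{−rT}·N(d₂) = 43.339054 − 26.527267 = 16.811787
φ(d₁) = (1/√(2π))·e^{−d₁²/2} = 0.348089
Γ = φ(d₁) / (S·σ·√T) = 0.010280

price = 16.811787
Γ = 0.010280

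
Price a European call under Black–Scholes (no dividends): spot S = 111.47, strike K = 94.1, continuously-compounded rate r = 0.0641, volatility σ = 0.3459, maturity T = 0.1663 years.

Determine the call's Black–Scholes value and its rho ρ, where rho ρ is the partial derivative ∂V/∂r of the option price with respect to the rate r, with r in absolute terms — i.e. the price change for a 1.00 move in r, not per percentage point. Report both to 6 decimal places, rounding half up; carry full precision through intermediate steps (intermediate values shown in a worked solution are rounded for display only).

σ√T = 0.3459·√0.1663 = 0.141058
d₁ = (ln(S/K) + (r+σ²/2)T) / (σ√T) = (ln(111.47/94.1) + (0.0641+0.3459²/2)·0.1663) / 0.141058 = (0.169397 + 0.020608) / 0.141058 = 1.347009
d₂ = d₁ − σ√T = 1.347009 − 0.141058 = 1.205951
e^{−rT} = e^{−0.0641·0.1663} = 0.989397
N(d₁) = 0.911011,  N(d₂) = 0.886082
Call price V = S·N(d₁) − K·e^{−rT}·N(d₂) = 101.550429 − 82.496201 = 19.054228
ρ = K·T·e^{−rT}·N(d₂) = 13.719118

price = 19.054228
ρ = 13.719118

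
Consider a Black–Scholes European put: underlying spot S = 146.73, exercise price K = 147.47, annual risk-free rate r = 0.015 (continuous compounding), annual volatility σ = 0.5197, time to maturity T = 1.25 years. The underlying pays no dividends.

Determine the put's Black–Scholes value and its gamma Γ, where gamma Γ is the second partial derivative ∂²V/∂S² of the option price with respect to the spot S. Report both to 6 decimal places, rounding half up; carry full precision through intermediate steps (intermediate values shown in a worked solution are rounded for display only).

price = 32.320771
Γ = 0.004454

σ√T = 0.5197·√1.25 = 0.581042
d₁ = (ln(S/K) + (r+σ²/2)T) / (σ√T) = (ln(146.73/147.47) + (0.015+0.5197²/2)·1.25) / 0.581042 = (-0.005031 + 0.187555) / 0.581042 = 0.314133
d₂ = d₁ − σ√T = 0.314133 − 0.581042 = -0.266909
e^{−rT} = e^{−0.015·1.25} = 0.981425
N(−d₁) = 0.376710,  N(−d₂) = 0.605231
Put price V = K·e^{−rT}·N(−d₂) − S·N(−d₁) = 87.595441 − 55.274669 = 32.320771
φ(d₁) = (1/√(2π))·e^{−d₁²/2} = 0.379736
Γ = φ(d₁) / (S·σ·√T) = 0.004454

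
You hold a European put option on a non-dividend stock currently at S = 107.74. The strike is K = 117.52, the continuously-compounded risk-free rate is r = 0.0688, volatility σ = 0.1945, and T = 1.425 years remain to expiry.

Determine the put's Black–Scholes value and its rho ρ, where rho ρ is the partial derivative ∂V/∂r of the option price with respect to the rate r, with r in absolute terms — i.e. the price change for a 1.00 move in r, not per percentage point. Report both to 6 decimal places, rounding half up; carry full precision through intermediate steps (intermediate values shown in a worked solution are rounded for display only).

price = 9.315964
ρ = -80.032466

σ√T = 0.1945·√1.425 = 0.232181
d₁ = (ln(S/K) + (r+σ²/2)T) / (σ√T) = (ln(107.74/117.52) + (0.0688+0.1945²/2)·1.425) / 0.232181 = (-0.086888 + 0.124994) / 0.232181 = 0.164124
d₂ = d₁ − σ√T = 0.164124 − 0.232181 = -0.068057
e^{−rT} = e^{−0.0688·1.425} = 0.906613
N(−d₁) = 0.434817,  N(−d₂) = 0.527130
Put price V = K·e^{−rT}·N(−d₂) − S·N(−d₁) = 56.163134 − 46.847171 = 9.315964
ρ = −K·T·e^{−rT}·N(−d₂) = -80.032466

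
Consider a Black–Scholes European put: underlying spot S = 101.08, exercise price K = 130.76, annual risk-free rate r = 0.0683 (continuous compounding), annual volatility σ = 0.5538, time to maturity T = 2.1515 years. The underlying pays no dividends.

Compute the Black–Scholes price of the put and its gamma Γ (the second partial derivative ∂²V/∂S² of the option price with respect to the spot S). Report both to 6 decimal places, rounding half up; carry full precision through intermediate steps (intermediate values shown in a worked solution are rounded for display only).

price = 39.939870
Γ = 0.004685

σ√T = 0.5538·√2.1515 = 0.812313
d₁ = (ln(S/K) + (r+σ²/2)T) / (σ√T) = (ln(101.08/130.76) + (0.0683+0.5538²/2)·2.1515) / 0.812313 = (-0.257451 + 0.476874) / 0.812313 = 0.270121
d₂ = d₁ − σ√T = 0.270121 − 0.812313 = -0.542193
e^{−rT} = e^{−0.0683·2.1515} = 0.863339
N(−d₁) = 0.393534,  N(−d₂) = 0.706157
Put price V = K·e^{−rT}·N(−d₂) − S·N(−d₁) = 79.718255 − 39.778385 = 39.939870
φ(d₁) = (1/√(2π))·e^{−d₁²/2} = 0.384650
Γ = φ(d₁) / (S·σ·√T) = 0.004685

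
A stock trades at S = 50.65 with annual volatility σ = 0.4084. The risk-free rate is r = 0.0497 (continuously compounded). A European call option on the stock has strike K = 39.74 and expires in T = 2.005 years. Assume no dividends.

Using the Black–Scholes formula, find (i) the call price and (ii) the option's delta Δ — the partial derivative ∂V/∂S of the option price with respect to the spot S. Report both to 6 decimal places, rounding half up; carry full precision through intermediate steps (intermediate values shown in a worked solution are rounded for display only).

σ√T = 0.4084·√2.005 = 0.578286
d₁ = (ln(S/K) + (r+σ²/2)T) / (σ√T) = (ln(50.65/39.74) + (0.0497+0.4084²/2)·2.005) / 0.578286 = (0.242581 + 0.266856) / 0.578286 = 0.880943
d₂ = d₁ − σ√T = 0.880943 − 0.578286 = 0.302656
e^{−rT} = e^{−0.0497·2.005} = 0.905156
N(d₁) = 0.810826,  N(d₂) = 0.618924
Call price V = S·N(d₁) − K·e^{−rT}·N(d₂) = 41.068314 − 22.263244 = 18.805070
Δ = N(d₁) = 0.810826

price = 18.805070
Δ = 0.810826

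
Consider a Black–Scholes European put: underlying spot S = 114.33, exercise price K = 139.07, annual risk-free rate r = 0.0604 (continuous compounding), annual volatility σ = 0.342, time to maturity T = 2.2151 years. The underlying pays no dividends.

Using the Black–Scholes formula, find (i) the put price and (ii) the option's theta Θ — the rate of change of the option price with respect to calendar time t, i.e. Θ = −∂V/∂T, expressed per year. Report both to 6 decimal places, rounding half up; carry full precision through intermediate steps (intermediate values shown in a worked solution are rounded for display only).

σ√T = 0.342·√2.2151 = 0.509006
d₁ = (ln(S/K) + (r+σ²/2)T) / (σ√T) = (ln(114.33/139.07) + (0.0604+0.342²/2)·2.2151) / 0.509006 = (-0.195888 + 0.263336) / 0.509006 = 0.132508
d₂ = d₁ − σ√T = 0.132508 − 0.509006 = -0.376498
e^{−rT} = e^{−0.0604·2.2151} = 0.874772
N(−d₁) = 0.447291,  N(−d₂) = 0.646727
Put price V = K·e^{−rT}·N(−d₂) − S·N(−d₁) = 78.677245 − 51.138829 = 27.538416
φ(d₁) = (1/√(2π))·e^{−d₁²/2} = 0.395455
Θ = −S·φ(d₁)·σ/(2√T) + r·K·e^{−rT}·N(−d₂) = −5.194658 + 4.752106 = -0.442553

price = 27.538416
Θ = -0.442553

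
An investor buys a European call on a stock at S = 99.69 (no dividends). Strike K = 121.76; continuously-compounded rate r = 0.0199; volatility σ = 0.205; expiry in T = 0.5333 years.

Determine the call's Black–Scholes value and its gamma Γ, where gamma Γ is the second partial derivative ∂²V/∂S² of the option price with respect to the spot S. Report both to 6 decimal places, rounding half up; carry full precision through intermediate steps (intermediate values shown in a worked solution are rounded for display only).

price = 0.802791
Γ = 0.013166

σ√T = 0.205·√0.5333 = 0.149706
d₁ = (ln(S/K) + (r+σ²/2)T) / (σ√T) = (ln(99.69/121.76) + (0.0199+0.205²/2)·0.5333) / 0.149706 = (-0.199987 + 0.021819) / 0.149706 = -1.190117
d₂ = d₁ − σ√T = -1.190117 − 0.149706 = -1.339823
e^{−rT} = e^{−0.0199·0.5333} = 0.989443
N(d₁) = 0.117000,  N(d₂) = 0.090151
Call price V = S·N(d₁) − K·e^{−rT}·N(d₂) = 11.663744 − 10.860953 = 0.802791
φ(d₁) = (1/√(2π))·e^{−d₁²/2} = 0.196493
Γ = φ(d₁) / (S·σ·√T) = 0.013166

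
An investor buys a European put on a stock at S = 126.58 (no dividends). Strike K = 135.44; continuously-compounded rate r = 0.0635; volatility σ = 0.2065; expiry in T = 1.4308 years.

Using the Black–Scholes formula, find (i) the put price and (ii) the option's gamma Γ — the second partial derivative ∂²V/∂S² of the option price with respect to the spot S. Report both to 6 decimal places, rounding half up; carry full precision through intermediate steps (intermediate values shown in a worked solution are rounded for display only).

σ√T = 0.2065·√1.4308 = 0.247007
d₁ = (ln(S/K) + (r+σ²/2)T) / (σ√T) = (ln(126.58/135.44) + (0.0635+0.2065²/2)·1.4308) / 0.247007 = (-0.067654 + 0.121362) / 0.247007 = 0.217434
d₂ = d₁ − σ√T = 0.217434 − 0.247007 = -0.029573
e^{−rT} = e^{−0.0635·1.4308} = 0.913149
N(−d₁) = 0.413935,  N(−d₂) = 0.511796
Put price V = K·e^{−rT}·N(−d₂) − S·N(−d₁) = 63.297382 − 52.395882 = 10.901500
φ(d₁) = (1/√(2π))·e^{−d₁²/2} = 0.389622
Γ = φ(d₁) / (S·σ·√T) = 0.012461

price = 10.901500
Γ = 0.012461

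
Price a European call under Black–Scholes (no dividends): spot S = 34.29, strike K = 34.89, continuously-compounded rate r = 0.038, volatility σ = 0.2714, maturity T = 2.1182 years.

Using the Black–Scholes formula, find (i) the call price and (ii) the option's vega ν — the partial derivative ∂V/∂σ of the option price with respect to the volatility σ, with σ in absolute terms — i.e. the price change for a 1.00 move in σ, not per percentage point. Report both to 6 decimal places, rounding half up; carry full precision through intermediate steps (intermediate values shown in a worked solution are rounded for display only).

price = 6.318890
ν = 18.677979

σ√T = 0.2714·√2.1182 = 0.394997
d₁ = (ln(S/K) + (r+σ²/2)T) / (σ√T) = (ln(34.29/34.89) + (0.038+0.2714²/2)·2.1182) / 0.394997 = (-0.017346 + 0.158503) / 0.394997 = 0.357361
d₂ = d₁ − σ√T = 0.357361 − 0.394997 = -0.037636
e^{−rT} = e^{−0.038·2.1182} = 0.922663
N(d₁) = 0.639589,  N(d₂) = 0.484989
Call price V = S·N(d₁) − K·e^{−rT}·N(d₂) = 21.931511 − 15.612621 = 6.318890
φ(d₁) = (1/√(2π))·e^{−d₁²/2} = 0.374265
ν = S·φ(d₁)·√T = 18.677979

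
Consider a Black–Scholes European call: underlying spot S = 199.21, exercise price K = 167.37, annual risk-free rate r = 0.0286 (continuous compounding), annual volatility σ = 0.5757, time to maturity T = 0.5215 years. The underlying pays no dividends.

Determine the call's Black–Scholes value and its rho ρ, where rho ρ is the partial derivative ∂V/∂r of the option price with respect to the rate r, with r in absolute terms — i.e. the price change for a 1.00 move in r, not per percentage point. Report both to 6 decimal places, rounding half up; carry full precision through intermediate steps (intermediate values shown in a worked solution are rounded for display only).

σ√T = 0.5757·√0.5215 = 0.415742
d₁ = (ln(S/K) + (r+σ²/2)T) / (σ√T) = (ln(199.21/167.37) + (0.0286+0.5757²/2)·0.5215) / 0.415742 = (0.174153 + 0.101335) / 0.415742 = 0.662643
d₂ = d₁ − σ√T = 0.662643 − 0.415742 = 0.246901
e^{−rT} = e^{−0.0286·0.5215} = 0.985196
N(d₁) = 0.746220,  N(d₂) = 0.597508
Call price V = S·N(d₁) − K·e^{−rT}·N(d₂) = 148.654535 − 98.524352 = 50.130183
ρ = K·T·e^{−rT}·N(d₂) = 51.380450

price = 50.130183
ρ = 51.380450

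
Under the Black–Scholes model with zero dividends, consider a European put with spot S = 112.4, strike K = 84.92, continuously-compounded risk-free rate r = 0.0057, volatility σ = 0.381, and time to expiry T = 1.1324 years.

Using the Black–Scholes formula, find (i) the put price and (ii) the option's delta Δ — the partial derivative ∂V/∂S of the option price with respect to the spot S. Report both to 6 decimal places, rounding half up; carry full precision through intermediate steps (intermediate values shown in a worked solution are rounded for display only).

price = 5.506461
Δ = -0.181379

σ√T = 0.381·√1.1324 = 0.405438
d₁ = (ln(S/K) + (r+σ²/2)T) / (σ√T) = (ln(112.4/84.92) + (0.0057+0.381²/2)·1.1324) / 0.405438 = (0.280354 + 0.088645) / 0.405438 = 0.910124
d₂ = d₁ − σ√T = 0.910124 − 0.405438 = 0.504685
e^{−rT} = e^{−0.0057·1.1324} = 0.993566
N(−d₁) = 0.181379,  N(−d₂) = 0.306890
Put price V = K·e^{−rT}·N(−d₂) − S·N(−d₁) = 25.893419 − 20.386958 = 5.506461
Δ = −N(−d₁) = -0.181379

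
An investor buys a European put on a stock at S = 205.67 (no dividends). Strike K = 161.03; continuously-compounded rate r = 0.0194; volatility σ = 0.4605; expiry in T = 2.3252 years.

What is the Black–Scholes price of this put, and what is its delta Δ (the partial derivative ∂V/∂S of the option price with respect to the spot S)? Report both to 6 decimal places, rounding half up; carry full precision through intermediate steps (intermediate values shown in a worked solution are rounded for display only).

price = 27.423121
Δ = -0.222496

σ√T = 0.4605·√2.3252 = 0.702198
d₁ = (ln(S/K) + (r+σ²/2)T) / (σ√T) = (ln(205.67/161.03) + (0.0194+0.4605²/2)·2.3252) / 0.702198 = (0.244682 + 0.291650) / 0.702198 = 0.763790
d₂ = d₁ − σ√T = 0.763790 − 0.702198 = 0.061592
e^{−rT} = e^{−0.0194·2.3252} = 0.955893
N(−d₁) = 0.222496,  N(−d₂) = 0.475444
Put price V = K·e^{−rT}·N(−d₂) − S·N(−d₁) = 73.183885 − 45.760765 = 27.423121
Δ = −N(−d₁) = -0.222496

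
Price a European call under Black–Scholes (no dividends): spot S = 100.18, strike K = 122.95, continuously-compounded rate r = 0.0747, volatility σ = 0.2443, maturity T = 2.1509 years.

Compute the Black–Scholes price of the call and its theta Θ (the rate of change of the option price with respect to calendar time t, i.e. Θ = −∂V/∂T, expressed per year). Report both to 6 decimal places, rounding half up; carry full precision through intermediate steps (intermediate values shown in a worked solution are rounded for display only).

price = 12.413373
Θ = -6.304904

σ√T = 0.2443·√2.1509 = 0.358289
d₁ = (ln(S/K) + (r+σ²/2)T) / (σ√T) = (ln(100.18/122.95) + (0.0747+0.2443²/2)·2.1509) / 0.358289 = (-0.204809 + 0.224858) / 0.358289 = 0.055956
d₂ = d₁ − σ√T = 0.055956 − 0.358289 = -0.302333
e^{−rT} = e^{−0.0747·2.1509} = 0.851571
N(d₁) = 0.522312,  N(d₂) = 0.381199
Call price V = S·N(d₁) − K·e^{−rT}·N(d₂) = 52.325189 − 39.911815 = 12.413373
φ(d₁) = (1/√(2π))·e^{−d₁²/2} = 0.398318
Θ = −S·φ(d₁)·σ/(2√T) − r·K·e^{−rT}·N(d₂) = −3.323491 − 2.981413 = -6.304904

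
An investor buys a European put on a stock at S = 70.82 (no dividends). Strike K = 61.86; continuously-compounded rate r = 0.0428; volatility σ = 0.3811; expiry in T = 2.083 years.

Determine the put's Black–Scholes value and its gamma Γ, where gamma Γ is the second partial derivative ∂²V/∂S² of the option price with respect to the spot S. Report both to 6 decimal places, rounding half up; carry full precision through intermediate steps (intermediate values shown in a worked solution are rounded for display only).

σ√T = 0.3811·√2.083 = 0.550026
d₁ = (ln(S/K) + (r+σ²/2)T) / (σ√T) = (ln(70.82/61.86) + (0.0428+0.3811²/2)·2.083) / 0.550026 = (0.135268 + 0.240417) / 0.550026 = 0.683030
d₂ = d₁ − σ√T = 0.683030 − 0.550026 = 0.133004
e^{−rT} = e^{−0.0428·2.083} = 0.914706
N(−d₁) = 0.247294,  N(−d₂) = 0.447095
Put price V = K·e^{−rT}·N(−d₂) − S·N(−d₁) = 25.298314 − 17.513355 = 7.784959
φ(d₁) = (1/√(2π))·e^{−d₁²/2} = 0.315940
Γ = φ(d₁) / (S·σ·√T) = 0.008111

price = 7.784959
Γ = 0.008111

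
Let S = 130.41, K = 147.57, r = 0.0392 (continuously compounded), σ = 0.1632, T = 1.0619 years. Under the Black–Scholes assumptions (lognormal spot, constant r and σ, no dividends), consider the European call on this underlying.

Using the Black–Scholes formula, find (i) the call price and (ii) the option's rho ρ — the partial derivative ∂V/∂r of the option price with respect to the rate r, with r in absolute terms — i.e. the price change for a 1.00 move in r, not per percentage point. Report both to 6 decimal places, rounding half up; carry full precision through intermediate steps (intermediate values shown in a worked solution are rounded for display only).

σ√T = 0.1632·√1.0619 = 0.168175
d₁ = (ln(S/K) + (r+σ²/2)T) / (σ√T) = (ln(130.41/147.57) + (0.0392+0.1632²/2)·1.0619) / 0.168175 = (-0.123619 + 0.055768) / 0.168175 = -0.403456
d₂ = d₁ − σ√T = -0.403456 − 0.168175 = -0.571632
e^{−rT} = e^{−0.0392·1.0619} = 0.959228
N(d₁) = 0.343306,  N(d₂) = 0.283786
Call price V = S·N(d₁) − K·e^{−rT}·N(d₂) = 44.770564 − 40.170805 = 4.599760
ρ = K·T·e^{−rT}·N(d₂) = 42.657377

price = 4.599760
ρ = 42.657377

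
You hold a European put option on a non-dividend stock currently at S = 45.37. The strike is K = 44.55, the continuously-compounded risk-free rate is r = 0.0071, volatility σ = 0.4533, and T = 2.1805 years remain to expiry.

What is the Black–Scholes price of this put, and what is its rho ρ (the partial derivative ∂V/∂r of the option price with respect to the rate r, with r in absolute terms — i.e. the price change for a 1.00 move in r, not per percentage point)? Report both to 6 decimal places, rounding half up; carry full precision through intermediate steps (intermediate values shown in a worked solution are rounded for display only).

σ√T = 0.4533·√2.1805 = 0.669366
d₁ = (ln(S/K) + (r+σ²/2)T) / (σ√T) = (ln(45.37/44.55) + (0.0071+0.4533²/2)·2.1805) / 0.669366 = (0.018239 + 0.239507) / 0.669366 = 0.385060
d₂ = d₁ − σ√T = 0.385060 − 0.669366 = -0.284306
e^{−rT} = e^{−0.0071·2.1805} = 0.984638
N(−d₁) = 0.350097,  N(−d₂) = 0.611912
Put price V = K·e^{−rT}·N(−d₂) − S·N(−d₁) = 26.841900 − 15.883880 = 10.958020
ρ = −K·T·e^{−rT}·N(−d₂) = -58.528764

price = 10.958020
ρ = -58.528764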